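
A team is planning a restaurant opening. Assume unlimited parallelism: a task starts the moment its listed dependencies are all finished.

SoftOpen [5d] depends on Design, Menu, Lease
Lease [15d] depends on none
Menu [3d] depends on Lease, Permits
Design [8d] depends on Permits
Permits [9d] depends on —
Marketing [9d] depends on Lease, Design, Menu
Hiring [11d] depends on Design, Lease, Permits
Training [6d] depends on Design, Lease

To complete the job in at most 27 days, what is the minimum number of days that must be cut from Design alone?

1

Current finish: 28 days; target: 27.
Design is on every critical path, so each day cut from Design cuts the finish by one (this holds down to a finish of 27).
Need 28 − 27 = 1 day off Design → Design becomes 7 days, finish becomes 27.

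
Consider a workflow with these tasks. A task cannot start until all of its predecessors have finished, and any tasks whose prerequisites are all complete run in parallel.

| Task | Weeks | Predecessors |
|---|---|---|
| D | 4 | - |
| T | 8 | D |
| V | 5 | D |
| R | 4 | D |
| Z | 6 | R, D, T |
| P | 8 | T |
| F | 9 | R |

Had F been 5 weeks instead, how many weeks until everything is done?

Baseline: D→T→P = 4+8+8 = 20 → 20 weeks.
F has 3 weeks of float (longest path through it is 17).
That remains the longest chain; total 20 weeks.

20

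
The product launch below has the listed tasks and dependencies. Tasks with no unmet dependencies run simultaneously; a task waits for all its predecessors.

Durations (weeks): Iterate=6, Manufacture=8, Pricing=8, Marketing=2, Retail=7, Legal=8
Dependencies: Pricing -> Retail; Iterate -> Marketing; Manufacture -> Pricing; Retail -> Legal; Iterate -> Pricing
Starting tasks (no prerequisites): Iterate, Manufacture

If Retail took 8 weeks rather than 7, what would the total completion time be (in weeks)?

32

Critical path before the change: Manufacture→Pricing→Retail→Legal = 8+8+7+8 = 31 giving 31 weeks.
Retail lies on that path, so at 8 weeks the path becomes 32 weeks.
That remains the longest chain; total 32 weeks.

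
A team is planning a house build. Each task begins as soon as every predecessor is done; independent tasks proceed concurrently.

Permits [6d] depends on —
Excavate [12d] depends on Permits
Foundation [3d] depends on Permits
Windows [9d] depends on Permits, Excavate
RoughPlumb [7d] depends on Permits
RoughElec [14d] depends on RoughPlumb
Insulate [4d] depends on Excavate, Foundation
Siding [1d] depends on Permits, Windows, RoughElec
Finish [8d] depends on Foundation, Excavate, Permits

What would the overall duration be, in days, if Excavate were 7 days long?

Actual critical path: Permits→Excavate→Windows→Siding = 6+12+9+1 = 28 ⇒ 28 days.
Since Excavate is critical, the -5 change carries straight to that chain (now 23 days).
Now Permits→RoughPlumb→RoughElec→Siding = 6+7+14+1 = 28 is longest, so the finish becomes 28 days.

28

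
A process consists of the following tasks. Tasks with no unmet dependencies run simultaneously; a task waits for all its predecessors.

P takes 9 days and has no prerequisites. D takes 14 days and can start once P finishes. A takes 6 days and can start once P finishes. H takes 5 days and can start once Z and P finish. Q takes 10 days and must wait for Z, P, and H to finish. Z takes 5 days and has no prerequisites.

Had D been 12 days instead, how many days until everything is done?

As given, the longest chain is P→H→Q = 9+5+10 = 24, so the finish is 24 days.
D is off the critical path — its longest chain is 23 days, giving 1 of slack.
No other chain overtakes it, so the finish is 24 days.

24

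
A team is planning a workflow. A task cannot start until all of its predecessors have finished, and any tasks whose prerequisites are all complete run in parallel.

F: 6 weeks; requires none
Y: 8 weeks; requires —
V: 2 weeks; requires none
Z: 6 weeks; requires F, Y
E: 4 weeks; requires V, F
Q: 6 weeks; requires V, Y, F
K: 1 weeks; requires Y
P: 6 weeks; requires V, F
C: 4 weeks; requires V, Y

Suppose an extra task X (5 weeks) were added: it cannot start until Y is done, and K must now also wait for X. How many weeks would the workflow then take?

Originally the workflow takes 14 weeks.
With X inserted, K now waits for max(Y, X).
New critical path: Y→X→K = 8+5+1 = 14 ⇒ 14 weeks.

14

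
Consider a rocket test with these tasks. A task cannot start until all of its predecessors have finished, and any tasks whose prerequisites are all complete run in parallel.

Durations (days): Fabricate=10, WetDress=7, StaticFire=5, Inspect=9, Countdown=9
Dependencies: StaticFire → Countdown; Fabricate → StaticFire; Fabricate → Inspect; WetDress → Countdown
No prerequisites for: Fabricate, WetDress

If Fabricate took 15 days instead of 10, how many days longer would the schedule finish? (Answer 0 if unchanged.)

Actual critical path: Fabricate→StaticFire→Countdown = 10+5+9 = 24 ⇒ 24 days.
Since Fabricate is critical, the +5 change carries straight to that chain (now 29 days).
The critical path is still Fabricate→StaticFire→Countdown; finish is now 29 days.
Change in finish: 29 − 24 = +5 days.

5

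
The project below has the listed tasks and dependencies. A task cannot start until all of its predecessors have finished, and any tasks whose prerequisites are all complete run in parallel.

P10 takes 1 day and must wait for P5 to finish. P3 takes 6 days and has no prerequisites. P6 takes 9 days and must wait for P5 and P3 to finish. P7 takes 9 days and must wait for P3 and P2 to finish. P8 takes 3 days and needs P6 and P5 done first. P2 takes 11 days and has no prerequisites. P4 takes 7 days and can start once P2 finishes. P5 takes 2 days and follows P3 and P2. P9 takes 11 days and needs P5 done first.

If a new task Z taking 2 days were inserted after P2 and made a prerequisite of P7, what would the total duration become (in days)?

25

Originally the job takes 25 days.
With Z inserted, P7 now waits for max(P3, P2, Z).
New critical path: P2→P5→P6→P8 = 11+2+9+3 = 25 ⇒ 25 days.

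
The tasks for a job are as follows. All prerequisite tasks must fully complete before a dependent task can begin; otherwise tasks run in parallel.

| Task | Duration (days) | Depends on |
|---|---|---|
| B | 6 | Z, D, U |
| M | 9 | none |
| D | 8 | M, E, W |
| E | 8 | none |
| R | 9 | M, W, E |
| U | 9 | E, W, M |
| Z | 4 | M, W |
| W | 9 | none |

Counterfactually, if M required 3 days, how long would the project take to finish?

Actual critical path: M→U→B = 9+9+6 = 24 ⇒ 24 days.
M is on the critical path; changing it to 3 makes that path 18 days.
Now W→U→B = 9+9+6 = 24 is longest, so the finish becomes 24 days.

24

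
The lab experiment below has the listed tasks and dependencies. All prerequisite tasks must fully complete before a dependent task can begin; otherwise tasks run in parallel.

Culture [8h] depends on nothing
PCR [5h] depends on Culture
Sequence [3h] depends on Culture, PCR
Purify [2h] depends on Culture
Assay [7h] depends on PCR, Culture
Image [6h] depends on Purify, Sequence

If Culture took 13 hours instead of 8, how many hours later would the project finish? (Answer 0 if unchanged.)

Actual critical path: Culture→PCR→Sequence→Image = 8+5+3+6 = 22 ⇒ 22 hours.
Since Culture is critical, the +5 change carries straight to that chain (now 27 hours).
No other chain overtakes it, so the finish is 27 hours.
Change in finish: 27 − 22 = +5 hours.

5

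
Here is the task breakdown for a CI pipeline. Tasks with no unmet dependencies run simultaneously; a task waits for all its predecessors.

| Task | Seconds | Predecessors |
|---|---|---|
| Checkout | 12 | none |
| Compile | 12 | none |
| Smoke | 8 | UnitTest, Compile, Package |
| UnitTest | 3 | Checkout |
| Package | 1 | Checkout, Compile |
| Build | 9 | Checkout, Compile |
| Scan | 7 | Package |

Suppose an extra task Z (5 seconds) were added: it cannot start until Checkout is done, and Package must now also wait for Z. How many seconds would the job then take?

Originally the job takes 23 seconds.
With Z inserted, Package now waits for max(Checkout, Compile, Z).
New critical path: Checkout→Z→Package→Smoke = 12+5+1+8 = 26 ⇒ 26 seconds.

26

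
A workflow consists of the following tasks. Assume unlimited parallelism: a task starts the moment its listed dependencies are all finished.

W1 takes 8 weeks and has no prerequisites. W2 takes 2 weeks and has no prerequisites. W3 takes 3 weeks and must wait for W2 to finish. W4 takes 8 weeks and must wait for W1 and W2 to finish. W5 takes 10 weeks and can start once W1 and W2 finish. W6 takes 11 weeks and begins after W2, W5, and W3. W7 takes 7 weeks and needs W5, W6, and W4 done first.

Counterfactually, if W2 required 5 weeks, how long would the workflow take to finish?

Actual critical path: W1→W5→W6→W7 = 8+10+11+7 = 36 ⇒ 36 weeks.
W2 is off the critical path — its longest chain is 30 weeks, giving 6 of slack.
That remains the longest chain; total 36 weeks.

36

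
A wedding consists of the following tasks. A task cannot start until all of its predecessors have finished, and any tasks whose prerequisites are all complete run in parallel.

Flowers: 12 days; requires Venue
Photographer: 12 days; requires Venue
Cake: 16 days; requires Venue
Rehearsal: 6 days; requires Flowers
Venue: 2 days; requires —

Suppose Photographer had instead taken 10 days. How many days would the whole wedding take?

Critical path before the change: Venue→Flowers→Rehearsal = 2+12+6 = 20 giving 20 days.
The longest path through Photographer is only 14 days, so Photographer has float 6.
No other chain overtakes it, so the finish is 20 days.

20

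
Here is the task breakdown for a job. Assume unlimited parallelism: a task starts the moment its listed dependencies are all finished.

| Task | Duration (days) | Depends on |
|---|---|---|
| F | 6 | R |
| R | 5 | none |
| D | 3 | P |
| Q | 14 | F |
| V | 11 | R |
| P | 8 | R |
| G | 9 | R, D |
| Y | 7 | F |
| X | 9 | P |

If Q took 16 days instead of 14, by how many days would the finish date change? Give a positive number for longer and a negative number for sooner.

2

As given, the longest chain is R→F→Q = 5+6+14 = 25, so the finish is 25 days.
Q is on the critical path; changing it to 16 makes that path 27 days.
No other chain overtakes it, so the finish is 27 days.
Change in finish: 27 − 25 = +2 days.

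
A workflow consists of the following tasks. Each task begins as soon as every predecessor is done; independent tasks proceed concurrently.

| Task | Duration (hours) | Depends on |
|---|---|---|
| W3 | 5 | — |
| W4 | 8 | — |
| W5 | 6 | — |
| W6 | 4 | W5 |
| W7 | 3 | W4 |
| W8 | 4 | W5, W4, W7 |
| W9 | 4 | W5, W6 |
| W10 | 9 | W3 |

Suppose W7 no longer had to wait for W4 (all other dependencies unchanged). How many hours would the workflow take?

14

Original critical path: W4→W7→W8 = 8+3+4 = 15 ⇒ 15 hours.
Without W4→W7, W7's earliest start moves from 8 to 0.
The longest chain is now W3→W10 = 5+9 = 14, so the workflow takes 14 hours.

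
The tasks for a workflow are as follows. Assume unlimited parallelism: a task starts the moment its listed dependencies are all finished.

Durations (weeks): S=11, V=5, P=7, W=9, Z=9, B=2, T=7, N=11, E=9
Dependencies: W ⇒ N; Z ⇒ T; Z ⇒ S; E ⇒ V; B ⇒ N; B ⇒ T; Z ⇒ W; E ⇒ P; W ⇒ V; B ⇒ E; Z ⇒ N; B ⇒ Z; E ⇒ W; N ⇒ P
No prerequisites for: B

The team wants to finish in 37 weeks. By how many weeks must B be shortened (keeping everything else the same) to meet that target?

Current finish: 38 weeks; target: 37.
B is on every critical path, so each week cut from B cuts the finish by one (this holds down to a finish of 37).
Need 38 − 37 = 1 week off B → B becomes 1 week, finish becomes 37.

1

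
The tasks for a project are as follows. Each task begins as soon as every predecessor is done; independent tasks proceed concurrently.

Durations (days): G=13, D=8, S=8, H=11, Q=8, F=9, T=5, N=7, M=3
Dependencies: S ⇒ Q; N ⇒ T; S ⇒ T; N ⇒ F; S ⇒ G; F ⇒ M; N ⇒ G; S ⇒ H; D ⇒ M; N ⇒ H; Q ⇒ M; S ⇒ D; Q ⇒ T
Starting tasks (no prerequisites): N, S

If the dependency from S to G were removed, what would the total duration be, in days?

21

With the dependency in place, S→G = 8+13 = 21 sets the finish at 21 days.
Without S→G, G's earliest start moves from 8 to 7.
The longest chain is now S→Q→T = 8+8+5 = 21, so the project takes 21 days.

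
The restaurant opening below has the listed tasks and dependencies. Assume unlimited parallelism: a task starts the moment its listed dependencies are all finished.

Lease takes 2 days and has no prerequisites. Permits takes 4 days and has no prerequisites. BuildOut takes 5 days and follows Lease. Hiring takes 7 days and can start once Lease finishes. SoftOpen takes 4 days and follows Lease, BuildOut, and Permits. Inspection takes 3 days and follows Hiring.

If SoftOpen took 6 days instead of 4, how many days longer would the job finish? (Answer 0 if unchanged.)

1

Actual critical path: Lease→Hiring→Inspection = 2+7+3 = 12 ⇒ 12 days.
The longest path through SoftOpen is only 11 days, so SoftOpen has float 1.
Now Lease→BuildOut→SoftOpen = 2+5+6 = 13 is longest, so the finish becomes 13 days.
Change in finish: 13 − 12 = +1 days.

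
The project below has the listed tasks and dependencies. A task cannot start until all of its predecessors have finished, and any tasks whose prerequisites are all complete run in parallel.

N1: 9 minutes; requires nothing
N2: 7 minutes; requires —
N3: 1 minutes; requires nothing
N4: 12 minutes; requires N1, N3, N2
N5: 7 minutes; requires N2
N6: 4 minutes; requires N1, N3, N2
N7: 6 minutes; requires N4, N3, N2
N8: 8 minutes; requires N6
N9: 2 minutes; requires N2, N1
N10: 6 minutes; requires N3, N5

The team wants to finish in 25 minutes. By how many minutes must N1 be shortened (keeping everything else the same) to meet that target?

2

Current finish: 27 minutes; target: 25.
N1 is on every critical path, so each minute cut from N1 cuts the finish by one (this holds down to a finish of 25).
Need 27 − 25 = 2 minutes off N1 → N1 becomes 7 minutes, finish becomes 25.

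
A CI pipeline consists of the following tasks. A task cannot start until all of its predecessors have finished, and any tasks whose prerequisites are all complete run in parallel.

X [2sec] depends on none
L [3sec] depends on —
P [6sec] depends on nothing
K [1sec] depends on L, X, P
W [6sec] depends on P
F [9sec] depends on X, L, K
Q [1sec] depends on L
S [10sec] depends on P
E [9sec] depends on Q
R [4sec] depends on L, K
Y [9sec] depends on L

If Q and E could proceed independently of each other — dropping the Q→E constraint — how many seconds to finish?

16

With the dependency in place, P→K→F = 6+1+9 = 16 sets the finish at 16 seconds.
Without Q→E, E's earliest start moves from 4 to 0.
The longest chain is now P→K→F = 6+1+9 = 16, so the CI pipeline takes 16 seconds.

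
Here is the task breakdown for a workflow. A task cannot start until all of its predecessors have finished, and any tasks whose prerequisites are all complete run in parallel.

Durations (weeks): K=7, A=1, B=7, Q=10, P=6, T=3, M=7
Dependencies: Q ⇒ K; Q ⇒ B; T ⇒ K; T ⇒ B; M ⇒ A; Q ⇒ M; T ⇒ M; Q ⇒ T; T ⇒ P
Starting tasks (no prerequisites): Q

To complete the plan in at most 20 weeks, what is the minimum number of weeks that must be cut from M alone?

Current finish: 21 weeks; target: 20.
M is on every critical path, so each week cut from M cuts the finish by one (this holds down to a finish of 20).
Need 21 − 20 = 1 week off M → M becomes 6 weeks, finish becomes 20.

1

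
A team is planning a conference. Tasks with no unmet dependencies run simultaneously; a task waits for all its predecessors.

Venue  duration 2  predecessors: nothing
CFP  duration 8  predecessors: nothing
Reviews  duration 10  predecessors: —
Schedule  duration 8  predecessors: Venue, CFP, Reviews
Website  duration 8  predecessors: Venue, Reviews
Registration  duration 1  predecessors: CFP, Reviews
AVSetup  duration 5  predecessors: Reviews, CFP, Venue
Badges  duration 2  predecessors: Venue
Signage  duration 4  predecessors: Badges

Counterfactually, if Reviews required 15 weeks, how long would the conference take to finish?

23

Actual critical path: Reviews→Schedule = 10+8 = 18 ⇒ 18 weeks.
Reviews lies on that path, so at 15 weeks the path becomes 23 weeks.
That remains the longest chain; total 23 weeks.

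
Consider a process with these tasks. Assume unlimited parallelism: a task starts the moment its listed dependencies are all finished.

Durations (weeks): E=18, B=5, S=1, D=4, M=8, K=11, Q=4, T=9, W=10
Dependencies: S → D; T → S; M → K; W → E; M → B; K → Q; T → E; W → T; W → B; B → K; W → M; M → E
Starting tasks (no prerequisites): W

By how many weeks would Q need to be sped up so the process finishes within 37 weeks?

Current finish: 38 weeks; target: 37.
Q is on every critical path, so each week cut from Q cuts the finish by one (this holds down to a finish of 37).
Need 38 − 37 = 1 week off Q → Q becomes 3 weeks, finish becomes 37.

1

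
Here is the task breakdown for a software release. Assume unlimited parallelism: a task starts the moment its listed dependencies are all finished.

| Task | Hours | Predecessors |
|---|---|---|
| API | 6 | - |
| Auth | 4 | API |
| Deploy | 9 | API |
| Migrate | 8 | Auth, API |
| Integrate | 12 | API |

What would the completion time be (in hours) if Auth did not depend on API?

With the dependency in place, API→Auth→Migrate = 6+4+8 = 18 sets the finish at 18 hours.
Without API→Auth, Auth's earliest start moves from 6 to 0.
After: API→Integrate = 6+12 = 18 → 18 hours.

18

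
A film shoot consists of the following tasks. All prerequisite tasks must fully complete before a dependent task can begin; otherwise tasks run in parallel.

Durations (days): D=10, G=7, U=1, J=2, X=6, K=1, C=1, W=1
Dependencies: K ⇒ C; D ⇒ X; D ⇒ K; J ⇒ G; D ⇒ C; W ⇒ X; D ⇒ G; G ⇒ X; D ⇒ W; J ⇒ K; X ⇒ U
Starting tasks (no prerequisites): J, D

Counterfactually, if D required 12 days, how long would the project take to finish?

26

Baseline: D→G→X→U = 10+7+6+1 = 24 → 24 days.
D is on the critical path; changing it to 12 makes that path 26 days.
No other chain overtakes it, so the finish is 26 days.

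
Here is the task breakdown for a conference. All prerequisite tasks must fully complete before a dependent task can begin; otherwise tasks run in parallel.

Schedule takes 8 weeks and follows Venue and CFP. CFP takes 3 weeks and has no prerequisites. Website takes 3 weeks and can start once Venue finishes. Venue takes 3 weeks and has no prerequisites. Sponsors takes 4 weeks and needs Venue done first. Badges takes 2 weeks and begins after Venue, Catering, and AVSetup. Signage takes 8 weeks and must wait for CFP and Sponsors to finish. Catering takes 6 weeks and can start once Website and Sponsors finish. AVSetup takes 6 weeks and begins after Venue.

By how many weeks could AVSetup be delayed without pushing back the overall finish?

The longest chain is Venue→Sponsors→Catering→Badges = 3+4+6+2 = 15; overall finish 15 weeks.
AVSetup finishes as early as 9 and must finish by 13.
Slack of AVSetup = 7 − 3 = 4 weeks.

4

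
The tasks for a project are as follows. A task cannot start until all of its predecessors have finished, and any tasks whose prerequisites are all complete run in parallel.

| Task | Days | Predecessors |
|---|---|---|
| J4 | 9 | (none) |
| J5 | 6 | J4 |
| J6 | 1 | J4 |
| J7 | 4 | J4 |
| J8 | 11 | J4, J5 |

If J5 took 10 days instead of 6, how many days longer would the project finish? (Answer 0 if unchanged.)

Actual critical path: J4→J5→J8 = 9+6+11 = 26 ⇒ 26 days.
Since J5 is critical, the +4 change carries straight to that chain (now 30 days).
The critical path is still J4→J5→J8; finish is now 30 days.
Change in finish: 30 − 26 = +4 days.

4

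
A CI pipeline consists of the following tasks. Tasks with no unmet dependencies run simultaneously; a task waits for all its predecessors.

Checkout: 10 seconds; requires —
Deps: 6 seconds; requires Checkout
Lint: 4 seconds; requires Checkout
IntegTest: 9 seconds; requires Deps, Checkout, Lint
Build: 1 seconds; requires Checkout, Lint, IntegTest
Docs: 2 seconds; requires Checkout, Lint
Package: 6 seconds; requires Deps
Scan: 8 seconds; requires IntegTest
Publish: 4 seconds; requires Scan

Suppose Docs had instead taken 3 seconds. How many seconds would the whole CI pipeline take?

37

Critical path before the change: Checkout→Deps→IntegTest→Scan→Publish = 10+6+9+8+4 = 37 giving 37 seconds.
Docs has 21 seconds of float (longest path through it is 16).
The critical path is still Checkout→Deps→IntegTest→Scan→Publish; finish is now 37 seconds.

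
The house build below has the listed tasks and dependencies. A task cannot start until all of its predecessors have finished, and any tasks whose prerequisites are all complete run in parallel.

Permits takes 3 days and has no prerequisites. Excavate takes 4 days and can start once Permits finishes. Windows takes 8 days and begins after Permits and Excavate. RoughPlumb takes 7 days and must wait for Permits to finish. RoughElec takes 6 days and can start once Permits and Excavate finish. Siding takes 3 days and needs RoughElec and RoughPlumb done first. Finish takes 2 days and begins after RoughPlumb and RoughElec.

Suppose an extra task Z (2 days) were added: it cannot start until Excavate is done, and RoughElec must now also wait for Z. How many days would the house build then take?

18

Originally the house build takes 16 days.
With Z inserted, RoughElec now waits for max(Permits, Excavate, Z).
New critical path: Permits→Excavate→Z→RoughElec→Siding = 3+4+2+6+3 = 18 ⇒ 18 days.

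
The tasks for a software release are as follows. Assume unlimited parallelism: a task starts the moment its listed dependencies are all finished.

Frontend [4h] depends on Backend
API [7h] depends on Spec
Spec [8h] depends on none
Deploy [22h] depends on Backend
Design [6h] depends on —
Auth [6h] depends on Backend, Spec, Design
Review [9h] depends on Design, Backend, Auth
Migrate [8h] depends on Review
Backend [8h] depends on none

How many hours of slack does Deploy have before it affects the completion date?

1

Spec→Auth→Review→Migrate = 8+6+9+8 = 31 sets the makespan at 31 hours.
Longest path through Deploy: 30 hours (earliest finish 30, latest finish 31).
Slack of Deploy = 9 − 8 = 1 hour.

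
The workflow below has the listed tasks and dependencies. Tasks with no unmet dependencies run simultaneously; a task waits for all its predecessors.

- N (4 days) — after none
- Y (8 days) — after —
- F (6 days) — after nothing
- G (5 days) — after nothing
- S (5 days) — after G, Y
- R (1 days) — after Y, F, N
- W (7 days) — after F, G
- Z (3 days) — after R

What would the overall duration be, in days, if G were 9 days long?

16

The binding path is Y→S = 8+5 = 13; finish at 13 days.
The longest path through G is only 12 days, so G has float 1.
New critical path: G→W = 9+7 = 16 ⇒ 16 days.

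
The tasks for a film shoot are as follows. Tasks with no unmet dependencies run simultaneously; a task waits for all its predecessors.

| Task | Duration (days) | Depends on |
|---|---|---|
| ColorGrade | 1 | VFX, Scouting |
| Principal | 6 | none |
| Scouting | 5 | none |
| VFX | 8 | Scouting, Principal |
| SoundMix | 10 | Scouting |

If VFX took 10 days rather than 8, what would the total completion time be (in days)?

17

Critical path before the change: Principal→VFX→ColorGrade = 6+8+1 = 15 giving 15 days.
VFX lies on that path, so at 10 days the path becomes 17 days.
The critical path is still Principal→VFX→ColorGrade; finish is now 17 days.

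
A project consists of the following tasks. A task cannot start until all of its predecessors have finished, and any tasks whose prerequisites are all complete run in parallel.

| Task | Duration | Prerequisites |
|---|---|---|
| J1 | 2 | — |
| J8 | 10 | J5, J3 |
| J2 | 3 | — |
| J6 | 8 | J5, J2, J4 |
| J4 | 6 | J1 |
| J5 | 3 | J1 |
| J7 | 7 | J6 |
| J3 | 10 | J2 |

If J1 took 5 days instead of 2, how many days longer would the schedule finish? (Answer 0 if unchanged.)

Actual critical path: J1→J4→J6→J7 = 2+6+8+7 = 23 ⇒ 23 days.
Since J1 is critical, the +3 change carries straight to that chain (now 26 days).
No other chain overtakes it, so the finish is 26 days.
Change in finish: 26 − 23 = +3 days.

3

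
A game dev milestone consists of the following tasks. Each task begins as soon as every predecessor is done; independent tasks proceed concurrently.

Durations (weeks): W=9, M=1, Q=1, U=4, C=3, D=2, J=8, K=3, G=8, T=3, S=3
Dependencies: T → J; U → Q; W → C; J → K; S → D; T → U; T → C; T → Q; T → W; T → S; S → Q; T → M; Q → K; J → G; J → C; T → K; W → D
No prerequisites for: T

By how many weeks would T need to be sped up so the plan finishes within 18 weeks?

Current finish: 19 weeks; target: 18.
T is on every critical path, so each week cut from T cuts the finish by one (this holds down to a finish of 17).
Need 19 − 18 = 1 week off T → T becomes 2 weeks, finish becomes 18.

1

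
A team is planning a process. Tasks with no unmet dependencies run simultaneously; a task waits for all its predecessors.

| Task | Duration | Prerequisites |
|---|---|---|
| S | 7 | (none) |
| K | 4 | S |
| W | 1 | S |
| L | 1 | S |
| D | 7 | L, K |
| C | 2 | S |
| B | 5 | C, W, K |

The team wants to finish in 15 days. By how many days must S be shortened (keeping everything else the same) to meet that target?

Current finish: 18 days; target: 15.
S is on every critical path, so each day cut from S cuts the finish by one (this holds down to a finish of 12).
Need 18 − 15 = 3 days off S → S becomes 4 days, finish becomes 15.

3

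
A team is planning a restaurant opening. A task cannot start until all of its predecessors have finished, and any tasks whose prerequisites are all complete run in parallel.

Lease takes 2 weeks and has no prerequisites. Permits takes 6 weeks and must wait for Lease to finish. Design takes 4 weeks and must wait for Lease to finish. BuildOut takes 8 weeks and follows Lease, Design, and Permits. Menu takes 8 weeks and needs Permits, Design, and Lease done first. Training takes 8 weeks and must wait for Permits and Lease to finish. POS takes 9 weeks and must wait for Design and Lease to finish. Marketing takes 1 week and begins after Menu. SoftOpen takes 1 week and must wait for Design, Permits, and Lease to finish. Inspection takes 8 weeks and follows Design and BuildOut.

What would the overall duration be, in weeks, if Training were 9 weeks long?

Critical path before the change: Lease→Permits→BuildOut→Inspection = 2+6+8+8 = 24 giving 24 weeks.
Training has 8 weeks of float (longest path through it is 16).
No other chain overtakes it, so the finish is 24 weeks.

24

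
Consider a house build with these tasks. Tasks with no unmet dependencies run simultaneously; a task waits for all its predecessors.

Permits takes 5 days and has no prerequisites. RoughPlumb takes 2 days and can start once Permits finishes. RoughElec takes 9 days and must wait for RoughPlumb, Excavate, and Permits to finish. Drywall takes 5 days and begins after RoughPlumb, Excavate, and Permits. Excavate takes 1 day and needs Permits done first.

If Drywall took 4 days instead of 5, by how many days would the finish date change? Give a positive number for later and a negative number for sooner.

0

Actual critical path: Permits→RoughPlumb→RoughElec = 5+2+9 = 16 ⇒ 16 days.
Drywall has 4 days of float (longest path through it is 12).
The critical path is still Permits→RoughPlumb→RoughElec; finish is now 16 days.
Change in finish: 16 − 16 = +0 days.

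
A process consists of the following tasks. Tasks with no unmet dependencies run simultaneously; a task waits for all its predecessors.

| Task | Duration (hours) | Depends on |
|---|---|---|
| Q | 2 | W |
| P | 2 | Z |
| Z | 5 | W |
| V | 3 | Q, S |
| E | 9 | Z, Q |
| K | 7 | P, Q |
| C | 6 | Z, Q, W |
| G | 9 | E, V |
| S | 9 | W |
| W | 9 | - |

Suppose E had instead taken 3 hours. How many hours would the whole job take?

30

Critical path before the change: W→Z→E→G = 9+5+9+9 = 32 giving 32 hours.
Since E is critical, the -6 change carries straight to that chain (now 26 hours).
The binding chain switches to W→S→V→G = 9+9+3+9 = 30; finish 30 hours.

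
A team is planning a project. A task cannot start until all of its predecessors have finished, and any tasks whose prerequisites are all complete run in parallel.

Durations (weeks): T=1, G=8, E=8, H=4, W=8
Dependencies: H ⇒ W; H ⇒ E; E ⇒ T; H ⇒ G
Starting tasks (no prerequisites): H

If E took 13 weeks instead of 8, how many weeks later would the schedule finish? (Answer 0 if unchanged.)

5

Actual critical path: H→E→T = 4+8+1 = 13 ⇒ 13 weeks.
E is on the critical path; changing it to 13 makes that path 18 weeks.
The critical path is still H→E→T; finish is now 18 weeks.
Change in finish: 18 − 13 = +5 weeks.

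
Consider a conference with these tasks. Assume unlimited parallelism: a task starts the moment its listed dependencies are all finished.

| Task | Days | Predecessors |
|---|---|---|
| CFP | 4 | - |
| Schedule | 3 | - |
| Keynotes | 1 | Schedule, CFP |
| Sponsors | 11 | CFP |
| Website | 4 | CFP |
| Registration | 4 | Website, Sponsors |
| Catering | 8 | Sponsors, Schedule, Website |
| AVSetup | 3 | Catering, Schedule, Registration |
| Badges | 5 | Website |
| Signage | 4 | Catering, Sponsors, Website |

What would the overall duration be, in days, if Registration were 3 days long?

27

Actual critical path: CFP→Sponsors→Catering→Signage = 4+11+8+4 = 27 ⇒ 27 days.
Registration has 5 days of float (longest path through it is 22).
No other chain overtakes it, so the finish is 27 days.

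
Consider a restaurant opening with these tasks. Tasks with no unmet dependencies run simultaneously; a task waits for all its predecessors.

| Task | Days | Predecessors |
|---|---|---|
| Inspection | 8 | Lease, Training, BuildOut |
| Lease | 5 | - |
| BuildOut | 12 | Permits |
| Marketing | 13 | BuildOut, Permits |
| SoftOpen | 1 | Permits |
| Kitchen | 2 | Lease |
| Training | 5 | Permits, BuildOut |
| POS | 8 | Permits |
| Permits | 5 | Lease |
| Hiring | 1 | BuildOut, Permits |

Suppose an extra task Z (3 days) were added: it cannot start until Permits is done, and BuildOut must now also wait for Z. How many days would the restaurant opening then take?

Originally the restaurant opening takes 35 days.
With Z inserted, BuildOut now waits for max(Permits, Z).
New critical path: Lease→Permits→Z→BuildOut→Training→Inspection = 5+5+3+12+5+8 = 38 ⇒ 38 days.

38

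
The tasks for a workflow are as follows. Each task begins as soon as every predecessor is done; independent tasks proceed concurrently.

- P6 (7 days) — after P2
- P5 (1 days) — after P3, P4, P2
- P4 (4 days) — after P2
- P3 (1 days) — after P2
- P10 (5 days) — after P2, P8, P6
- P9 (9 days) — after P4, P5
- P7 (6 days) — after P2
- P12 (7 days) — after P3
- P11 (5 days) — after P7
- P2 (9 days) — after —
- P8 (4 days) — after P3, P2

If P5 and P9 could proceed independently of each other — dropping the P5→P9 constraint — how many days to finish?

Before: longest chain P2→P4→P5→P9 = 9+4+1+9 = 23, finish 23.
Without P5→P9, P9's earliest start moves from 14 to 13.
The longest chain is now P2→P4→P9 = 9+4+9 = 22, so the plan takes 22 days.

22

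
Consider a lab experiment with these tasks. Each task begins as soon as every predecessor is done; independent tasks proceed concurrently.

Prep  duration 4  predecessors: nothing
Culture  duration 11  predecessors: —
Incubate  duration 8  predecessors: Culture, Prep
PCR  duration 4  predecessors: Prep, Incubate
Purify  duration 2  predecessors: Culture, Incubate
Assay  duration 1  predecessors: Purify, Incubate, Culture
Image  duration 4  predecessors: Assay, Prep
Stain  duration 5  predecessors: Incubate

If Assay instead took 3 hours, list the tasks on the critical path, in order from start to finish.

Culture, Incubate, Purify, Assay, Image

As given, the longest chain is Culture→Incubate→Purify→Assay→Image = 11+8+2+1+4 = 26, so the finish is 26 hours.
Since Assay is critical, the +2 change carries straight to that chain (now 28 hours).
That remains the longest chain; total 28 hours.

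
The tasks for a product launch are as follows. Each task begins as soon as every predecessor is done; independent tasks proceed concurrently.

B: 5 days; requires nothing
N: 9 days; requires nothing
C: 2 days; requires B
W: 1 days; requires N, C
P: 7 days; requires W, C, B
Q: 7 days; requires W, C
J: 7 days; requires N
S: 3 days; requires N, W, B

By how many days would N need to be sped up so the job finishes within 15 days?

2

Current finish: 17 days; target: 15.
N is on every critical path, so each day cut from N cuts the finish by one (this holds down to a finish of 15).
Need 17 − 15 = 2 days off N → N becomes 7 days, finish becomes 15.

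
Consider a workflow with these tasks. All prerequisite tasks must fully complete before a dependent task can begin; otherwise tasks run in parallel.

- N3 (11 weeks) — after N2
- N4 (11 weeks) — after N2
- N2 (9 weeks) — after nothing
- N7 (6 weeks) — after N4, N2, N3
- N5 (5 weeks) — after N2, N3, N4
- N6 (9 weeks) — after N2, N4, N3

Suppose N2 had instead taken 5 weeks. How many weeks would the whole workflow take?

Actual critical path: N2→N3→N6 = 9+11+9 = 29 ⇒ 29 weeks.
N2 lies on that path, so at 5 weeks the path becomes 25 weeks.
No other chain overtakes it, so the finish is 25 weeks.

25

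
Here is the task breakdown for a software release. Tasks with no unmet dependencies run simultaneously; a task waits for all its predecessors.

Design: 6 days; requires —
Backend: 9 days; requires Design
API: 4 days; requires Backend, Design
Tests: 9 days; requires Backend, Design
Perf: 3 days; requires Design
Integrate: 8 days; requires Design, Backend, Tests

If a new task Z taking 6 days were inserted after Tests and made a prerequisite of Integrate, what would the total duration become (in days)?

Originally the project takes 32 days.
With Z inserted, Integrate now waits for max(Design, Backend, Tests, Z).
New critical path: Design→Backend→Tests→Z→Integrate = 6+9+9+6+8 = 38 ⇒ 38 days.

38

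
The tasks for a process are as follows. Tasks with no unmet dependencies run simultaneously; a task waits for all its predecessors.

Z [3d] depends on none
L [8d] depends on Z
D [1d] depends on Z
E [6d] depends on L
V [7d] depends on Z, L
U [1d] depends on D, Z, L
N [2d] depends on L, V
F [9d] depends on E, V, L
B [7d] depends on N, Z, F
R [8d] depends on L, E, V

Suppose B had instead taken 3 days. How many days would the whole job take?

As given, the longest chain is Z→L→V→F→B = 3+8+7+9+7 = 34, so the finish is 34 days.
Since B is critical, the -4 change carries straight to that chain (now 30 days).
No other chain overtakes it, so the finish is 30 days.

30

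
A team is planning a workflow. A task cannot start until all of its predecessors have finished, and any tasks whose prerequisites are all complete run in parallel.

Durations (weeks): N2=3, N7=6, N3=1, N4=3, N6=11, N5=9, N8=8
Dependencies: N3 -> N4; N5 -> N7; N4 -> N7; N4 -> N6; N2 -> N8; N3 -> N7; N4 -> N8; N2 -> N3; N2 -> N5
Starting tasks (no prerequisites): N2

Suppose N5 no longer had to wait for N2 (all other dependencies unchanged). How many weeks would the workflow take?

Original critical path: N2→N3→N4→N6 = 3+1+3+11 = 18 ⇒ 18 weeks.
Without N2→N5, N5's earliest start moves from 3 to 0.
The longest chain is now N2→N3→N4→N6 = 3+1+3+11 = 18, so the workflow takes 18 weeks.

18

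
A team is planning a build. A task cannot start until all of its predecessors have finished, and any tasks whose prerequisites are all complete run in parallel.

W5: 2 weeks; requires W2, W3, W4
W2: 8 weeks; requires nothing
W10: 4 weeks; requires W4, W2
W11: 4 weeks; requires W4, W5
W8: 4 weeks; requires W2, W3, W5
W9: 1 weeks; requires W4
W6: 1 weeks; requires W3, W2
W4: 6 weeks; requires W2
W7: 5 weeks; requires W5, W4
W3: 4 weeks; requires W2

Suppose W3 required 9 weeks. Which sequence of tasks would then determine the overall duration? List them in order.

The binding path is W2→W4→W5→W7 = 8+6+2+5 = 21; finish at 21 weeks.
W3 is off the critical path — its longest chain is 19 weeks, giving 2 of slack.
Now W2→W3→W5→W7 = 8+9+2+5 = 24 is longest, so the finish becomes 24 weeks.

W2, W3, W5, W7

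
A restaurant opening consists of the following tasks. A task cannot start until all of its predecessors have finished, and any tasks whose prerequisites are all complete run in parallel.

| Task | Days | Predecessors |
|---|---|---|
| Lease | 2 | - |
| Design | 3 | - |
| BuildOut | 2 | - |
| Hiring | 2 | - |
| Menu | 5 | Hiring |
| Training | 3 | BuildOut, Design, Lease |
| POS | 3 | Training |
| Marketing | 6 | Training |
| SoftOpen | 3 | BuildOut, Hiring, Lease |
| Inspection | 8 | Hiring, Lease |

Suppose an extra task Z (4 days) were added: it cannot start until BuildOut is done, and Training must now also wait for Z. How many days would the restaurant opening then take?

Originally the restaurant opening takes 12 days.
With Z inserted, Training now waits for max(BuildOut, Design, Lease, Z).
New critical path: BuildOut→Z→Training→Marketing = 2+4+3+6 = 15 ⇒ 15 days.

15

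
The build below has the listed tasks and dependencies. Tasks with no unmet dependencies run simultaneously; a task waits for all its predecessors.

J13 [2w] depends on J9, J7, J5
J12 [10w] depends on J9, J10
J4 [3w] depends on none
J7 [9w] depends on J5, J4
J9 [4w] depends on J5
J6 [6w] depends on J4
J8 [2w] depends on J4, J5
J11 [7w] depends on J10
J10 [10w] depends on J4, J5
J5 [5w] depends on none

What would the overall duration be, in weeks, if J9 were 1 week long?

25

Baseline: J5→J10→J12 = 5+10+10 = 25 → 25 weeks.
J9 is off the critical path — its longest chain is 19 weeks, giving 6 of slack.
The critical path is still J5→J10→J12; finish is now 25 weeks.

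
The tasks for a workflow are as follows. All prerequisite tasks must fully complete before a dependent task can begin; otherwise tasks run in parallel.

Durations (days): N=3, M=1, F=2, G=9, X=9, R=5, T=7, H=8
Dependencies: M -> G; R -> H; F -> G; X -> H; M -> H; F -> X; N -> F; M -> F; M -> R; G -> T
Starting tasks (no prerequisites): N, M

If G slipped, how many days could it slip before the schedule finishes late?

1

Critical path: N→F→X→H = 3+2+9+8 = 22, so the finish is 22 days.
The longest chain containing G totals 21 days.
Slack of G = 6 − 5 = 1 day.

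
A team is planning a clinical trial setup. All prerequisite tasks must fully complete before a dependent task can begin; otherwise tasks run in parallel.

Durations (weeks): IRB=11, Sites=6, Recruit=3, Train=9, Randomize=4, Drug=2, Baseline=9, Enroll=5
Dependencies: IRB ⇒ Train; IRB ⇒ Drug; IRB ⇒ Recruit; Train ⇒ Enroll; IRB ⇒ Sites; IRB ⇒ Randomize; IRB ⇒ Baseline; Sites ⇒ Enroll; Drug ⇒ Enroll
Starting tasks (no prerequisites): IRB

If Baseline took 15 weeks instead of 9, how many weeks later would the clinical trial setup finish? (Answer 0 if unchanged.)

As given, the longest chain is IRB→Train→Enroll = 11+9+5 = 25, so the finish is 25 weeks.
Baseline is off the critical path — its longest chain is 20 weeks, giving 5 of slack.
The binding chain switches to IRB→Baseline = 11+15 = 26; finish 26 weeks.
Change in finish: 26 − 25 = +1 weeks.

1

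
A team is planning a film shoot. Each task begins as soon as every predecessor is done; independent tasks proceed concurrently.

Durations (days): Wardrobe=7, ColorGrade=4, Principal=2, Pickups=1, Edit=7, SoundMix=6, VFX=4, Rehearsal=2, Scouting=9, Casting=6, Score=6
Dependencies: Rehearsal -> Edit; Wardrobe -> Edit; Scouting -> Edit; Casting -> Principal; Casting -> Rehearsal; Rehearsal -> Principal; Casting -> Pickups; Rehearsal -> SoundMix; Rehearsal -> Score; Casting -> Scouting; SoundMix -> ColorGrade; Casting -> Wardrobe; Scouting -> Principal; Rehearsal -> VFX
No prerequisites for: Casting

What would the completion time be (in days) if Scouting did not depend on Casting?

Before: longest chain Casting→Scouting→Edit = 6+9+7 = 22, finish 22.
Without Casting→Scouting, Scouting's earliest start moves from 6 to 0.
The longest chain is now Casting→Wardrobe→Edit = 6+7+7 = 20, so the plan takes 20 days.

20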